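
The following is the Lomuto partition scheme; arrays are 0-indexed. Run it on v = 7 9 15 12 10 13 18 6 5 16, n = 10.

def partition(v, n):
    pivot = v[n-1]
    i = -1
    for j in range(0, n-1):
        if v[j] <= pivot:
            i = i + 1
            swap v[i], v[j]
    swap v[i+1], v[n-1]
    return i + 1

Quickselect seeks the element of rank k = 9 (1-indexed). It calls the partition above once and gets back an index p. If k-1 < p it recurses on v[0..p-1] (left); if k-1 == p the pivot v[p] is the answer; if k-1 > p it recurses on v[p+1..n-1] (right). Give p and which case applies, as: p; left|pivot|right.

pivot = v[9] = 16; i = -1
j=0: v[0]=7 ≤ 16 → i=0, swap v[0],v[0] (no change) → 7 9 15 12 10 13 18 6 5 16
j=1: v[1]=9 ≤ 16 → i=1, swap v[1],v[1] (no change) → 7 9 15 12 10 13 18 6 5 16
j=2: v[2]=15 ≤ 16 → i=2, swap v[2],v[2] (no change) → 7 9 15 12 10 13 18 6 5 16
j=3: v[3]=12 ≤ 16 → i=3, swap v[3],v[3] (no change) → 7 9 15 12 10 13 18 6 5 16
j=4: v[4]=10 ≤ 16 → i=4, swap v[4],v[4] (no change) → 7 9 15 12 10 13 18 6 5 16
j=5: v[5]=13 ≤ 16 → i=5, swap v[5],v[5] (no change) → 7 9 15 12 10 13 18 6 5 16
j=6: v[6]=18 > 16 → no swap
j=7: v[7]=6 ≤ 16 → i=6, swap v[6],v[7] → 7 9 15 12 10 13 6 18 5 16
j=8: v[8]=5 ≤ 16 → i=7, swap v[7],v[8] → 7 9 15 12 10 13 6 5 18 16
final swap v[8],v[9] → 7 9 15 12 10 13 6 5 16 18; return 8
p = 8; k-1 = 8 == 8 ⇒ pivot

8; pivot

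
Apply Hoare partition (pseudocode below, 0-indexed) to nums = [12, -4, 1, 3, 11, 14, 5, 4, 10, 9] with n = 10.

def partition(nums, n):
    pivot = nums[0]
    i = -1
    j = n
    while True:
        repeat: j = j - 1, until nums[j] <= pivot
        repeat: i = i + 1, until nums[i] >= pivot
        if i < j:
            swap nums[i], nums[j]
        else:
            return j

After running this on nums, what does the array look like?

[9, -4, 1, 3, 11, 10, 5, 4, 14, 12]

pivot = nums[0] = 12; i = -1, j = 10
j→9 (nums[9]=9≤12), i→0 (nums[0]=12≥12); i<j, swap → [9, -4, 1, 3, 11, 14, 5, 4, 10, 12]
j→8 (nums[8]=10≤12), i→5 (nums[5]=14≥12); i<j, swap → [9, -4, 1, 3, 11, 10, 5, 4, 14, 12]
j→7, i→8; i≥j, return j=7. nums = [9, -4, 1, 3, 11, 10, 5, 4, 14, 12]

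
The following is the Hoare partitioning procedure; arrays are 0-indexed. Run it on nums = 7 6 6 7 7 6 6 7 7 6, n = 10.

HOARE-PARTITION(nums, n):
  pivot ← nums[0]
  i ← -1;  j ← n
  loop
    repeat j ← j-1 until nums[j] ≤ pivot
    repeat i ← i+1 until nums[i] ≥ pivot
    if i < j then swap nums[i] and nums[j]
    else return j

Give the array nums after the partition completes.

6 6 6 7 7 6 6 7 7 7

pivot=7
j stops at 9 (6), i stops at 0 (7); swap ⇒ 6 6 6 7 7 6 6 7 7 7
j stops at 8 (7), i stops at 3 (7); swap ⇒ 6 6 6 7 7 6 6 7 7 7
j stops at 7 (7), i stops at 4 (7); swap ⇒ 6 6 6 7 7 6 6 7 7 7
j stops at 6, i stops at 7; i≥j ⇒ return 6. nums=6 6 6 7 7 6 6 7 7 7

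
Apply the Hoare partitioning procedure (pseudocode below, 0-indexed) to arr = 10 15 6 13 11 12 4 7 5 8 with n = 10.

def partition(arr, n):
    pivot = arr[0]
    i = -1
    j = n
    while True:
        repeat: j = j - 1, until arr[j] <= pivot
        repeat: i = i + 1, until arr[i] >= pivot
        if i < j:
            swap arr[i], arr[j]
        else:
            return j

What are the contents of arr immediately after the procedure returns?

8 5 6 7 4 12 11 13 15 10

pivot=10
j stops at 9 (8), i stops at 0 (10); swap ⇒ 8 15 6 13 11 12 4 7 5 10
j stops at 8 (5), i stops at 1 (15); swap ⇒ 8 5 6 13 11 12 4 7 15 10
j stops at 7 (7), i stops at 3 (13); swap ⇒ 8 5 6 7 11 12 4 13 15 10
j stops at 6 (4), i stops at 4 (11); swap ⇒ 8 5 6 7 4 12 11 13 15 10
j stops at 4, i stops at 5; i≥j ⇒ return 4. arr=8 5 6 7 4 12 11 13 15 10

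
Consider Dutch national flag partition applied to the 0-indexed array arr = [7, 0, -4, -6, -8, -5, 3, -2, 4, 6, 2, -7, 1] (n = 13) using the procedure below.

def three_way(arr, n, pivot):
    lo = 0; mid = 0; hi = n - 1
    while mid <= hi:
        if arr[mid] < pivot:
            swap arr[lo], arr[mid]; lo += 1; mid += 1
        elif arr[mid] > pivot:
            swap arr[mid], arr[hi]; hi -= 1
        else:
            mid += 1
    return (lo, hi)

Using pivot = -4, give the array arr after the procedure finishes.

[-7, -5, -6, -8, -4, 3, -2, 4, 6, 2, 0, 1, 7]

pivot = -4; lo=0, mid=0, hi=12
arr[mid]=7>-4: swap arr[0],arr[12]; hi=11 → [1, 0, -4, -6, -8, -5, 3, -2, 4, 6, 2, -7, 7]
arr[mid]=1>-4: swap arr[0],arr[11]; hi=10 → [-7, 0, -4, -6, -8, -5, 3, -2, 4, 6, 2, 1, 7]
arr[mid]=-7<-4: swap arr[0],arr[0]; lo=1,mid=1 → [-7, 0, -4, -6, -8, -5, 3, -2, 4, 6, 2, 1, 7]
arr[mid]=0>-4: swap arr[1],arr[10]; hi=9 → [-7, 2, -4, -6, -8, -5, 3, -2, 4, 6, 0, 1, 7]
arr[mid]=2>-4: swap arr[1],arr[9]; hi=8 → [-7, 6, -4, -6, -8, -5, 3, -2, 4, 2, 0, 1, 7]
arr[mid]=6>-4: swap arr[1],arr[8]; hi=7 → [-7, 4, -4, -6, -8, -5, 3, -2, 6, 2, 0, 1, 7]
arr[mid]=4>-4: swap arr[1],arr[7]; hi=6 → [-7, -2, -4, -6, -8, -5, 3, 4, 6, 2, 0, 1, 7]
arr[mid]=-2>-4: swap arr[1],arr[6]; hi=5 → [-7, 3, -4, -6, -8, -5, -2, 4, 6, 2, 0, 1, 7]
arr[mid]=3>-4: swap arr[1],arr[5]; hi=4 → [-7, -5, -4, -6, -8, 3, -2, 4, 6, 2, 0, 1, 7]
arr[mid]=-5<-4: swap arr[1],arr[1]; lo=2,mid=2 → [-7, -5, -4, -6, -8, 3, -2, 4, 6, 2, 0, 1, 7]
arr[mid]=-4=-4: mid=3
arr[mid]=-6<-4: swap arr[2],arr[3]; lo=3,mid=4 → [-7, -5, -6, -4, -8, 3, -2, 4, 6, 2, 0, 1, 7]
arr[mid]=-8<-4: swap arr[3],arr[4]; lo=4,mid=5 → [-7, -5, -6, -8, -4, 3, -2, 4, 6, 2, 0, 1, 7]
end: lo=4, hi=4; arr = [-7, -5, -6, -8, -4, 3, -2, 4, 6, 2, 0, 1, 7]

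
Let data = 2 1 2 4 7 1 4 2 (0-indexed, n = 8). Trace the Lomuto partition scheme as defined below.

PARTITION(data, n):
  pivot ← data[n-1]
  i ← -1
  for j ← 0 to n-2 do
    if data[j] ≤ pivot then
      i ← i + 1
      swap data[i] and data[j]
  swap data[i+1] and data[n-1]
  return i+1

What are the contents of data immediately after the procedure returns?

pivot = data[7] = 2; i = -1
j=0: data[0]=2 ≤ 2 → i=0, swap data[0],data[0] (no change) → 2 1 2 4 7 1 4 2
j=1: data[1]=1 ≤ 2 → i=1, swap data[1],data[1] (no change) → 2 1 2 4 7 1 4 2
j=2: data[2]=2 ≤ 2 → i=2, swap data[2],data[2] (no change) → 2 1 2 4 7 1 4 2
j=3: data[3]=4 > 2 → no swap
j=4: data[4]=7 > 2 → no swap
j=5: data[5]=1 ≤ 2 → i=3, swap data[3],data[5] → 2 1 2 1 7 4 4 2
j=6: data[6]=4 > 2 → no swap
final swap data[4],data[7] → 2 1 2 1 2 4 4 7; return 4

2 1 2 1 2 4 4 7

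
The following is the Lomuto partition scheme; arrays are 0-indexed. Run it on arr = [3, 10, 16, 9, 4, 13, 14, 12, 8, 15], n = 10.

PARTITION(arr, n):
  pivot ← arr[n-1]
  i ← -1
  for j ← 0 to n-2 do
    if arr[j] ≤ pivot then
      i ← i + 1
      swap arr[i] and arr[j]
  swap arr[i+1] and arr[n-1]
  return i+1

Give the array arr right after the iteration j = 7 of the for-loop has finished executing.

pivot=15, i=-1
j=0: 3≤15, i=0, swap(0,0) ⇒ [3, 10, 16, 9, 4, 13, 14, 12, 8, 15]
j=1: 10≤15, i=1, swap(1,1) ⇒ [3, 10, 16, 9, 4, 13, 14, 12, 8, 15]
j=2: 16>15, skip
j=3: 9≤15, i=2, swap(2,3) ⇒ [3, 10, 9, 16, 4, 13, 14, 12, 8, 15]
j=4: 4≤15, i=3, swap(3,4) ⇒ [3, 10, 9, 4, 16, 13, 14, 12, 8, 15]
j=5: 13≤15, i=4, swap(4,5) ⇒ [3, 10, 9, 4, 13, 16, 14, 12, 8, 15]
j=6: 14≤15, i=5, swap(5,6) ⇒ [3, 10, 9, 4, 13, 14, 16, 12, 8, 15]
j=7: 12≤15, i=6, swap(6,7) ⇒ [3, 10, 9, 4, 13, 14, 12, 16, 8, 15]
(after j=7) arr = [3, 10, 9, 4, 13, 14, 12, 16, 8, 15]

[3, 10, 9, 4, 13, 14, 12, 16, 8, 15]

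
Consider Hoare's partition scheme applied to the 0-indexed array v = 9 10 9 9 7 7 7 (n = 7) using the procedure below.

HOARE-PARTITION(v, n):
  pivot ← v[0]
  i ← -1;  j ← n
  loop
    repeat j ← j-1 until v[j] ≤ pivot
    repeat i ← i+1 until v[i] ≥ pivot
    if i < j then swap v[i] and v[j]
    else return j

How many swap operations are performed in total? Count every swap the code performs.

pivot = v[0] = 9; i = -1, j = 7
j→6 (v[6]=7≤9), i→0 (v[0]=9≥9); i<j, swap → 7 10 9 9 7 7 9
j→5 (v[5]=7≤9), i→1 (v[1]=10≥9); i<j, swap → 7 7 9 9 7 10 9
j→4 (v[4]=7≤9), i→2 (v[2]=9≥9); i<j, swap → 7 7 7 9 9 10 9
j→3, i→3; i≥j, return j=3. v = 7 7 7 9 9 10 9

3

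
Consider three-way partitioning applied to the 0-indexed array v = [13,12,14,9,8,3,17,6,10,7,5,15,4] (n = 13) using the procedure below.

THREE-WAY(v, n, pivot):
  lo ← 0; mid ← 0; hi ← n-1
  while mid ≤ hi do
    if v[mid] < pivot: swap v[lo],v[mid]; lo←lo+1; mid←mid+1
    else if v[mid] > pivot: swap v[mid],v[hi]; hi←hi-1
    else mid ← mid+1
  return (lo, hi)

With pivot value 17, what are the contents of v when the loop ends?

[13,12,14,9,8,3,6,10,7,5,15,4,17]

lo=0 mid=0 hi=12
13<17: swap(0,0), lo=1 mid=1 ⇒ [13,12,14,9,8,3,17,6,10,7,5,15,4]
12<17: swap(1,1), lo=2 mid=2 ⇒ [13,12,14,9,8,3,17,6,10,7,5,15,4]
14<17: swap(2,2), lo=3 mid=3 ⇒ [13,12,14,9,8,3,17,6,10,7,5,15,4]
9<17: swap(3,3), lo=4 mid=4 ⇒ [13,12,14,9,8,3,17,6,10,7,5,15,4]
8<17: swap(4,4), lo=5 mid=5 ⇒ [13,12,14,9,8,3,17,6,10,7,5,15,4]
3<17: swap(5,5), lo=6 mid=6 ⇒ [13,12,14,9,8,3,17,6,10,7,5,15,4]
17=17: mid=7
6<17: swap(6,7), lo=7 mid=8 ⇒ [13,12,14,9,8,3,6,17,10,7,5,15,4]
10<17: swap(7,8), lo=8 mid=9 ⇒ [13,12,14,9,8,3,6,10,17,7,5,15,4]
7<17: swap(8,9), lo=9 mid=10 ⇒ [13,12,14,9,8,3,6,10,7,17,5,15,4]
5<17: swap(9,10), lo=10 mid=11 ⇒ [13,12,14,9,8,3,6,10,7,5,17,15,4]
15<17: swap(10,11), lo=11 mid=12 ⇒ [13,12,14,9,8,3,6,10,7,5,15,17,4]
4<17: swap(11,12), lo=12 mid=13 ⇒ [13,12,14,9,8,3,6,10,7,5,15,4,17]
done. lo=12 hi=12; v=[13,12,14,9,8,3,6,10,7,5,15,4,17]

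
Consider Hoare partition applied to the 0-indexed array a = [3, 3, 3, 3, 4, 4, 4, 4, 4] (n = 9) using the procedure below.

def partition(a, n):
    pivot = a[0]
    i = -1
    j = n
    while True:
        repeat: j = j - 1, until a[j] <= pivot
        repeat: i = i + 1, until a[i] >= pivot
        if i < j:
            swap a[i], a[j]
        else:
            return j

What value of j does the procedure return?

1

pivot = a[0] = 3; i = -1, j = 9
j→3 (a[3]=3≤3), i→0 (a[0]=3≥3); i<j, swap → [3, 3, 3, 3, 4, 4, 4, 4, 4]
j→2 (a[2]=3≤3), i→1 (a[1]=3≥3); i<j, swap → [3, 3, 3, 3, 4, 4, 4, 4, 4]
j→1, i→2; i≥j, return j=1. a = [3, 3, 3, 3, 4, 4, 4, 4, 4]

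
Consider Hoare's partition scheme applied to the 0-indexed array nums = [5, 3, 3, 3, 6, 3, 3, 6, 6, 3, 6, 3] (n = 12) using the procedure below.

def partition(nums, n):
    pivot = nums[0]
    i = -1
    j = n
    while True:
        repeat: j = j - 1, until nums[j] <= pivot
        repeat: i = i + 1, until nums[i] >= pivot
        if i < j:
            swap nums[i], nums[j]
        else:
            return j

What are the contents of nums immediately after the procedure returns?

pivot = nums[0] = 5; i = -1, j = 12
j→11 (nums[11]=3≤5), i→0 (nums[0]=5≥5); i<j, swap → [3, 3, 3, 3, 6, 3, 3, 6, 6, 3, 6, 5]
j→9 (nums[9]=3≤5), i→4 (nums[4]=6≥5); i<j, swap → [3, 3, 3, 3, 3, 3, 3, 6, 6, 6, 6, 5]
j→6, i→7; i≥j, return j=6. nums = [3, 3, 3, 3, 3, 3, 3, 6, 6, 6, 6, 5]

[3, 3, 3, 3, 3, 3, 3, 6, 6, 6, 6, 5]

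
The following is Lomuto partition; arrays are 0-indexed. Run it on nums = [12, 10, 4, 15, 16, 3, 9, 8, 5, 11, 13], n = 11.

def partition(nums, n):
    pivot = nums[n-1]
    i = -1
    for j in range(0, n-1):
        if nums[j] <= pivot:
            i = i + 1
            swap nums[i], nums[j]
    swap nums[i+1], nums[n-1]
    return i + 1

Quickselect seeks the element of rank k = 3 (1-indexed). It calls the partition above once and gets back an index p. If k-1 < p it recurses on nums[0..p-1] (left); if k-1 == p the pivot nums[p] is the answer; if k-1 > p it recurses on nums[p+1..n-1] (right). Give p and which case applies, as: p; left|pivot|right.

8; left

pivot=13, i=-1
j=0: 12≤13, i=0, swap(0,0) ⇒ [12, 10, 4, 15, 16, 3, 9, 8, 5, 11, 13]
j=1: 10≤13, i=1, swap(1,1) ⇒ [12, 10, 4, 15, 16, 3, 9, 8, 5, 11, 13]
j=2: 4≤13, i=2, swap(2,2) ⇒ [12, 10, 4, 15, 16, 3, 9, 8, 5, 11, 13]
j=3: 15>13, skip
j=4: 16>13, skip
j=5: 3≤13, i=3, swap(3,5) ⇒ [12, 10, 4, 3, 16, 15, 9, 8, 5, 11, 13]
j=6: 9≤13, i=4, swap(4,6) ⇒ [12, 10, 4, 3, 9, 15, 16, 8, 5, 11, 13]
j=7: 8≤13, i=5, swap(5,7) ⇒ [12, 10, 4, 3, 9, 8, 16, 15, 5, 11, 13]
j=8: 5≤13, i=6, swap(6,8) ⇒ [12, 10, 4, 3, 9, 8, 5, 15, 16, 11, 13]
j=9: 11≤13, i=7, swap(7,9) ⇒ [12, 10, 4, 3, 9, 8, 5, 11, 16, 15, 13]
swap(8,10) ⇒ [12, 10, 4, 3, 9, 8, 5, 11, 13, 15, 16]; return 8
p = 8; k-1 = 2 < 8 ⇒ left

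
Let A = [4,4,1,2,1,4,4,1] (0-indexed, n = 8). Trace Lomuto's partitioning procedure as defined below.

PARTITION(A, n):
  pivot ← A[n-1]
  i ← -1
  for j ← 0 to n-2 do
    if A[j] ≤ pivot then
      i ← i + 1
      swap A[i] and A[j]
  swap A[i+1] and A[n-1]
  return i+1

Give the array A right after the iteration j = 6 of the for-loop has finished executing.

pivot = A[7] = 1; i = -1
j=0: A[0]=4 > 1 → no swap
j=1: A[1]=4 > 1 → no swap
j=2: A[2]=1 ≤ 1 → i=0, swap A[0],A[2] → [1,4,4,2,1,4,4,1]
j=3: A[3]=2 > 1 → no swap
j=4: A[4]=1 ≤ 1 → i=1, swap A[1],A[4] → [1,1,4,2,4,4,4,1]
j=5: A[5]=4 > 1 → no swap
j=6: A[6]=4 > 1 → no swap
(after j=6) A = [1,1,4,2,4,4,4,1]

[1,1,4,2,4,4,4,1]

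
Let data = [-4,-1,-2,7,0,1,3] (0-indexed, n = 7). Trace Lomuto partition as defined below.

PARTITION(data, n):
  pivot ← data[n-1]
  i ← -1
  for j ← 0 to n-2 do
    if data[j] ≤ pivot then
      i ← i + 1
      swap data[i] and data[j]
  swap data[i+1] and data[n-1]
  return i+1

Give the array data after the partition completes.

[-4,-1,-2,0,1,3,7]

pivot=3, i=-1
j=0: -4≤3, i=0, swap(0,0) ⇒ [-4,-1,-2,7,0,1,3]
j=1: -1≤3, i=1, swap(1,1) ⇒ [-4,-1,-2,7,0,1,3]
j=2: -2≤3, i=2, swap(2,2) ⇒ [-4,-1,-2,7,0,1,3]
j=3: 7>3, skip
j=4: 0≤3, i=3, swap(3,4) ⇒ [-4,-1,-2,0,7,1,3]
j=5: 1≤3, i=4, swap(4,5) ⇒ [-4,-1,-2,0,1,7,3]
swap(5,6) ⇒ [-4,-1,-2,0,1,3,7]; return 5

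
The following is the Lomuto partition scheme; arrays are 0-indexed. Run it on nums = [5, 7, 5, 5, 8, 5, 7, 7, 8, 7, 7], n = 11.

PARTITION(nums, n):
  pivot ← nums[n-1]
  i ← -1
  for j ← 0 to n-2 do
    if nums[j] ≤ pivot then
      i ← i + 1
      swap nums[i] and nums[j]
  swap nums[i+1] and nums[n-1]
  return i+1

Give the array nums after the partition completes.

pivot=7, i=-1
j=0: 5≤7, i=0, swap(0,0) ⇒ [5, 7, 5, 5, 8, 5, 7, 7, 8, 7, 7]
j=1: 7≤7, i=1, swap(1,1) ⇒ [5, 7, 5, 5, 8, 5, 7, 7, 8, 7, 7]
j=2: 5≤7, i=2, swap(2,2) ⇒ [5, 7, 5, 5, 8, 5, 7, 7, 8, 7, 7]
j=3: 5≤7, i=3, swap(3,3) ⇒ [5, 7, 5, 5, 8, 5, 7, 7, 8, 7, 7]
j=4: 8>7, skip
j=5: 5≤7, i=4, swap(4,5) ⇒ [5, 7, 5, 5, 5, 8, 7, 7, 8, 7, 7]
j=6: 7≤7, i=5, swap(5,6) ⇒ [5, 7, 5, 5, 5, 7, 8, 7, 8, 7, 7]
j=7: 7≤7, i=6, swap(6,7) ⇒ [5, 7, 5, 5, 5, 7, 7, 8, 8, 7, 7]
j=8: 8>7, skip
j=9: 7≤7, i=7, swap(7,9) ⇒ [5, 7, 5, 5, 5, 7, 7, 7, 8, 8, 7]
swap(8,10) ⇒ [5, 7, 5, 5, 5, 7, 7, 7, 7, 8, 8]; return 8

[5, 7, 5, 5, 5, 7, 7, 7, 7, 8, 8]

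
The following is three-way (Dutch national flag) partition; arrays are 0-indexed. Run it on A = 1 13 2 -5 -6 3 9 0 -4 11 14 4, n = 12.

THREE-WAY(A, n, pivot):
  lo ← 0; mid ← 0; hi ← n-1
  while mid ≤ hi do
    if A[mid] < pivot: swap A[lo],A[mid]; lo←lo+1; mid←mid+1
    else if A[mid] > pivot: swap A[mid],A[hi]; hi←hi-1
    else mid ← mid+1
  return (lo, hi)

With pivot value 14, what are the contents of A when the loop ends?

1 13 2 -5 -6 3 9 0 -4 11 4 14

lo=0 mid=0 hi=11
1<14: swap(0,0), lo=1 mid=1 ⇒ 1 13 2 -5 -6 3 9 0 -4 11 14 4
13<14: swap(1,1), lo=2 mid=2 ⇒ 1 13 2 -5 -6 3 9 0 -4 11 14 4
2<14: swap(2,2), lo=3 mid=3 ⇒ 1 13 2 -5 -6 3 9 0 -4 11 14 4
-5<14: swap(3,3), lo=4 mid=4 ⇒ 1 13 2 -5 -6 3 9 0 -4 11 14 4
-6<14: swap(4,4), lo=5 mid=5 ⇒ 1 13 2 -5 -6 3 9 0 -4 11 14 4
3<14: swap(5,5), lo=6 mid=6 ⇒ 1 13 2 -5 -6 3 9 0 -4 11 14 4
9<14: swap(6,6), lo=7 mid=7 ⇒ 1 13 2 -5 -6 3 9 0 -4 11 14 4
0<14: swap(7,7), lo=8 mid=8 ⇒ 1 13 2 -5 -6 3 9 0 -4 11 14 4
-4<14: swap(8,8), lo=9 mid=9 ⇒ 1 13 2 -5 -6 3 9 0 -4 11 14 4
11<14: swap(9,9), lo=10 mid=10 ⇒ 1 13 2 -5 -6 3 9 0 -4 11 14 4
14=14: mid=11
4<14: swap(10,11), lo=11 mid=12 ⇒ 1 13 2 -5 -6 3 9 0 -4 11 4 14
done. lo=11 hi=11; A=1 13 2 -5 -6 3 9 0 -4 11 4 14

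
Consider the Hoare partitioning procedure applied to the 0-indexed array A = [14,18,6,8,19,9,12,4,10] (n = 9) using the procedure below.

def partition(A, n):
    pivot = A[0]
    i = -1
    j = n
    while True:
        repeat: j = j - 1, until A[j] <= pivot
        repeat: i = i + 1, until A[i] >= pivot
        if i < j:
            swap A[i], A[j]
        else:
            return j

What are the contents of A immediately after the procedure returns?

pivot=14
j stops at 8 (10), i stops at 0 (14); swap ⇒ [10,18,6,8,19,9,12,4,14]
j stops at 7 (4), i stops at 1 (18); swap ⇒ [10,4,6,8,19,9,12,18,14]
j stops at 6 (12), i stops at 4 (19); swap ⇒ [10,4,6,8,12,9,19,18,14]
j stops at 5, i stops at 6; i≥j ⇒ return 5. A=[10,4,6,8,12,9,19,18,14]

[10,4,6,8,12,9,19,18,14]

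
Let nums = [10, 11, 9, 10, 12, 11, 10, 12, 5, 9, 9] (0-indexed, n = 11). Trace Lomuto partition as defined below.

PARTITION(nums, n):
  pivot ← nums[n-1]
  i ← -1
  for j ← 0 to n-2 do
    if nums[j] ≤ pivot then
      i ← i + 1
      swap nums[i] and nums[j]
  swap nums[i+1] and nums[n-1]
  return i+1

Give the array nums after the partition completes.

[9, 5, 9, 9, 12, 11, 10, 12, 11, 10, 10]

pivot = nums[10] = 9; i = -1
j=0: nums[0]=10 > 9 → no swap
j=1: nums[1]=11 > 9 → no swap
j=2: nums[2]=9 ≤ 9 → i=0, swap nums[0],nums[2] → [9, 11, 10, 10, 12, 11, 10, 12, 5, 9, 9]
j=3: nums[3]=10 > 9 → no swap
j=4: nums[4]=12 > 9 → no swap
j=5: nums[5]=11 > 9 → no swap
j=6: nums[6]=10 > 9 → no swap
j=7: nums[7]=12 > 9 → no swap
j=8: nums[8]=5 ≤ 9 → i=1, swap nums[1],nums[8] → [9, 5, 10, 10, 12, 11, 10, 12, 11, 9, 9]
j=9: nums[9]=9 ≤ 9 → i=2, swap nums[2],nums[9] → [9, 5, 9, 10, 12, 11, 10, 12, 11, 10, 9]
final swap nums[3],nums[10] → [9, 5, 9, 9, 12, 11, 10, 12, 11, 10, 10]; return 3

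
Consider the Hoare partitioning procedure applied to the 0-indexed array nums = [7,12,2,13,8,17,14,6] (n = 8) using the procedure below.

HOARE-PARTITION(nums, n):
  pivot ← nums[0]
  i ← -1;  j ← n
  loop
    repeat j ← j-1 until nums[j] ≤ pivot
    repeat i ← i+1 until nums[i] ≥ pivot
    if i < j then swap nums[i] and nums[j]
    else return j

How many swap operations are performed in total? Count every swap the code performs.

pivot = nums[0] = 7; i = -1, j = 8
j→7 (nums[7]=6≤7), i→0 (nums[0]=7≥7); i<j, swap → [6,12,2,13,8,17,14,7]
j→2 (nums[2]=2≤7), i→1 (nums[1]=12≥7); i<j, swap → [6,2,12,13,8,17,14,7]
j→1, i→2; i≥j, return j=1. nums = [6,2,12,13,8,17,14,7]

2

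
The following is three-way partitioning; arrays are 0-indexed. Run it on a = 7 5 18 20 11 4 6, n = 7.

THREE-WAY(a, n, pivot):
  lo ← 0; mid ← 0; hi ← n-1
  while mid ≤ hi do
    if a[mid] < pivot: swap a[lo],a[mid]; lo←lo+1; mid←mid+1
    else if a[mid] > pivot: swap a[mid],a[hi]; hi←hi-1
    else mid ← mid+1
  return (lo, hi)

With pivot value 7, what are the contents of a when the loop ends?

5 6 4 7 11 20 18

lo=0 mid=0 hi=6
7=7: mid=1
5<7: swap(0,1), lo=1 mid=2 ⇒ 5 7 18 20 11 4 6
18>7: swap(2,6), hi=5 ⇒ 5 7 6 20 11 4 18
6<7: swap(1,2), lo=2 mid=3 ⇒ 5 6 7 20 11 4 18
20>7: swap(3,5), hi=4 ⇒ 5 6 7 4 11 20 18
4<7: swap(2,3), lo=3 mid=4 ⇒ 5 6 4 7 11 20 18
11>7: swap(4,4), hi=3 ⇒ 5 6 4 7 11 20 18
done. lo=3 hi=3; a=5 6 4 7 11 20 18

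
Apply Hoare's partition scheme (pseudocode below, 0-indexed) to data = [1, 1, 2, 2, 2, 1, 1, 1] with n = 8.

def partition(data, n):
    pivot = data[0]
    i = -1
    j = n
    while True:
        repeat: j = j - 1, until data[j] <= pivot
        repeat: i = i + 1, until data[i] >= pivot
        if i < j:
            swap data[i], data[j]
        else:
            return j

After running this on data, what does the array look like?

[1, 1, 1, 2, 2, 2, 1, 1]

pivot = data[0] = 1; i = -1, j = 8
j→7 (data[7]=1≤1), i→0 (data[0]=1≥1); i<j, swap → [1, 1, 2, 2, 2, 1, 1, 1]
j→6 (data[6]=1≤1), i→1 (data[1]=1≥1); i<j, swap → [1, 1, 2, 2, 2, 1, 1, 1]
j→5 (data[5]=1≤1), i→2 (data[2]=2≥1); i<j, swap → [1, 1, 1, 2, 2, 2, 1, 1]
j→2, i→3; i≥j, return j=2. data = [1, 1, 1, 2, 2, 2, 1, 1]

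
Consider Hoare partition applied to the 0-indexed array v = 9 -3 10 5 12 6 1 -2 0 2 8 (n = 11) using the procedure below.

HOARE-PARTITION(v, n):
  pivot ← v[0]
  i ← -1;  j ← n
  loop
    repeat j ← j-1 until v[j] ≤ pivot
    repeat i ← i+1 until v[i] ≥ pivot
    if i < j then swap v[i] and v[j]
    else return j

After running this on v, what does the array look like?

pivot=9
j stops at 10 (8), i stops at 0 (9); swap ⇒ 8 -3 10 5 12 6 1 -2 0 2 9
j stops at 9 (2), i stops at 2 (10); swap ⇒ 8 -3 2 5 12 6 1 -2 0 10 9
j stops at 8 (0), i stops at 4 (12); swap ⇒ 8 -3 2 5 0 6 1 -2 12 10 9
j stops at 7, i stops at 8; i≥j ⇒ return 7. v=8 -3 2 5 0 6 1 -2 12 10 9

8 -3 2 5 0 6 1 -2 12 10 9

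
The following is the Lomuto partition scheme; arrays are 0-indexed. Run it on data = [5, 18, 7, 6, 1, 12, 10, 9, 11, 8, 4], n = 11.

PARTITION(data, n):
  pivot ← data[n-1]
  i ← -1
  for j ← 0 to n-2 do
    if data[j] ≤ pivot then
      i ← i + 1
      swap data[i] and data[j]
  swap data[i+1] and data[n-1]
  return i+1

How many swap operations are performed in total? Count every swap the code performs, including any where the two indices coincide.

2

pivot=4, i=-1
j=0: 5>4, skip
j=1: 18>4, skip
j=2: 7>4, skip
j=3: 6>4, skip
j=4: 1≤4, i=0, swap(0,4) ⇒ [1, 18, 7, 6, 5, 12, 10, 9, 11, 8, 4]
j=5: 12>4, skip
j=6: 10>4, skip
j=7: 9>4, skip
j=8: 11>4, skip
j=9: 8>4, skip
swap(1,10) ⇒ [1, 4, 7, 6, 5, 12, 10, 9, 11, 8, 18]; return 1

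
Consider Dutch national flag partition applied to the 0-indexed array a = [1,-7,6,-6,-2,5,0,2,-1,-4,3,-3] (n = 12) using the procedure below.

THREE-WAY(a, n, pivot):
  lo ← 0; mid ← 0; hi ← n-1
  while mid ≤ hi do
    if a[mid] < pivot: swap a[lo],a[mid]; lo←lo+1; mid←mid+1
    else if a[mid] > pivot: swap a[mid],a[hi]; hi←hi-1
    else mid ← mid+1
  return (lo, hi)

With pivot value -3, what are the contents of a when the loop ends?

lo=0 mid=0 hi=11
1>-3: swap(0,11), hi=10 ⇒ [-3,-7,6,-6,-2,5,0,2,-1,-4,3,1]
-3=-3: mid=1
-7<-3: swap(0,1), lo=1 mid=2 ⇒ [-7,-3,6,-6,-2,5,0,2,-1,-4,3,1]
6>-3: swap(2,10), hi=9 ⇒ [-7,-3,3,-6,-2,5,0,2,-1,-4,6,1]
3>-3: swap(2,9), hi=8 ⇒ [-7,-3,-4,-6,-2,5,0,2,-1,3,6,1]
-4<-3: swap(1,2), lo=2 mid=3 ⇒ [-7,-4,-3,-6,-2,5,0,2,-1,3,6,1]
-6<-3: swap(2,3), lo=3 mid=4 ⇒ [-7,-4,-6,-3,-2,5,0,2,-1,3,6,1]
-2>-3: swap(4,8), hi=7 ⇒ [-7,-4,-6,-3,-1,5,0,2,-2,3,6,1]
-1>-3: swap(4,7), hi=6 ⇒ [-7,-4,-6,-3,2,5,0,-1,-2,3,6,1]
2>-3: swap(4,6), hi=5 ⇒ [-7,-4,-6,-3,0,5,2,-1,-2,3,6,1]
0>-3: swap(4,5), hi=4 ⇒ [-7,-4,-6,-3,5,0,2,-1,-2,3,6,1]
5>-3: swap(4,4), hi=3 ⇒ [-7,-4,-6,-3,5,0,2,-1,-2,3,6,1]
done. lo=3 hi=3; a=[-7,-4,-6,-3,5,0,2,-1,-2,3,6,1]

[-7,-4,-6,-3,5,0,2,-1,-2,3,6,1]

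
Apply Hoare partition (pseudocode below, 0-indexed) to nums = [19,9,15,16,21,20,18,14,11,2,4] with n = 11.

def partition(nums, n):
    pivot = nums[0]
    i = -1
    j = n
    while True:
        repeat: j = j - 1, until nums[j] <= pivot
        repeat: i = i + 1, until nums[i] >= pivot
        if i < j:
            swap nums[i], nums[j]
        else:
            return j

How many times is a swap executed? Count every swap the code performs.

pivot = nums[0] = 19; i = -1, j = 11
j→10 (nums[10]=4≤19), i→0 (nums[0]=19≥19); i<j, swap → [4,9,15,16,21,20,18,14,11,2,19]
j→9 (nums[9]=2≤19), i→4 (nums[4]=21≥19); i<j, swap → [4,9,15,16,2,20,18,14,11,21,19]
j→8 (nums[8]=11≤19), i→5 (nums[5]=20≥19); i<j, swap → [4,9,15,16,2,11,18,14,20,21,19]
j→7, i→8; i≥j, return j=7. nums = [4,9,15,16,2,11,18,14,20,21,19]

3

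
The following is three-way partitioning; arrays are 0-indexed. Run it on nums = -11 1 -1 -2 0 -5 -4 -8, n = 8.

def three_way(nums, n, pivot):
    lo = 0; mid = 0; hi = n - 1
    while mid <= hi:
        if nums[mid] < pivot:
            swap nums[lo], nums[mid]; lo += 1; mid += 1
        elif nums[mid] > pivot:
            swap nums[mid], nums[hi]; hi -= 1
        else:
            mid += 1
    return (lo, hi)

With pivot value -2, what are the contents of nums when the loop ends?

lo=0 mid=0 hi=7
-11<-2: swap(0,0), lo=1 mid=1 ⇒ -11 1 -1 -2 0 -5 -4 -8
1>-2: swap(1,7), hi=6 ⇒ -11 -8 -1 -2 0 -5 -4 1
-8<-2: swap(1,1), lo=2 mid=2 ⇒ -11 -8 -1 -2 0 -5 -4 1
-1>-2: swap(2,6), hi=5 ⇒ -11 -8 -4 -2 0 -5 -1 1
-4<-2: swap(2,2), lo=3 mid=3 ⇒ -11 -8 -4 -2 0 -5 -1 1
-2=-2: mid=4
0>-2: swap(4,5), hi=4 ⇒ -11 -8 -4 -2 -5 0 -1 1
-5<-2: swap(3,4), lo=4 mid=5 ⇒ -11 -8 -4 -5 -2 0 -1 1
done. lo=4 hi=4; nums=-11 -8 -4 -5 -2 0 -1 1

-11 -8 -4 -5 -2 0 -1 1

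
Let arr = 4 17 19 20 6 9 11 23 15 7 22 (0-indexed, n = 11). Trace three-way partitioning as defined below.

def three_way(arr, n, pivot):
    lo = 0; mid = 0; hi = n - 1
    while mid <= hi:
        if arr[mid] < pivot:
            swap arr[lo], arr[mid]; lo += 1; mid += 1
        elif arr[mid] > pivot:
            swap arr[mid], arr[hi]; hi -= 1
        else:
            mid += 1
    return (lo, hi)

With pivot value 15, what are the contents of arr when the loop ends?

4 7 11 6 9 15 23 20 19 22 17

pivot = 15; lo=0, mid=0, hi=10
arr[mid]=4<15: swap arr[0],arr[0]; lo=1,mid=1 → 4 17 19 20 6 9 11 23 15 7 22
arr[mid]=17>15: swap arr[1],arr[10]; hi=9 → 4 22 19 20 6 9 11 23 15 7 17
arr[mid]=22>15: swap arr[1],arr[9]; hi=8 → 4 7 19 20 6 9 11 23 15 22 17
arr[mid]=7<15: swap arr[1],arr[1]; lo=2,mid=2 → 4 7 19 20 6 9 11 23 15 22 17
arr[mid]=19>15: swap arr[2],arr[8]; hi=7 → 4 7 15 20 6 9 11 23 19 22 17
arr[mid]=15=15: mid=3
arr[mid]=20>15: swap arr[3],arr[7]; hi=6 → 4 7 15 23 6 9 11 20 19 22 17
arr[mid]=23>15: swap arr[3],arr[6]; hi=5 → 4 7 15 11 6 9 23 20 19 22 17
arr[mid]=11<15: swap arr[2],arr[3]; lo=3,mid=4 → 4 7 11 15 6 9 23 20 19 22 17
arr[mid]=6<15: swap arr[3],arr[4]; lo=4,mid=5 → 4 7 11 6 15 9 23 20 19 22 17
arr[mid]=9<15: swap arr[4],arr[5]; lo=5,mid=6 → 4 7 11 6 9 15 23 20 19 22 17
end: lo=5, hi=5; arr = 4 7 11 6 9 15 23 20 19 22 17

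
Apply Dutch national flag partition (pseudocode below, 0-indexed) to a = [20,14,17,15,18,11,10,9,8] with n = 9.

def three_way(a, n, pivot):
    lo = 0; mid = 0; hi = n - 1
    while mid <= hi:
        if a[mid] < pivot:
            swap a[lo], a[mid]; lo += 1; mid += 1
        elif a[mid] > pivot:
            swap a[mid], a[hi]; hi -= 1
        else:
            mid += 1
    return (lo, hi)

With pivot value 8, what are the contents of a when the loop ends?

[8,17,15,18,11,10,9,14,20]

pivot = 8; lo=0, mid=0, hi=8
a[mid]=20>8: swap a[0],a[8]; hi=7 → [8,14,17,15,18,11,10,9,20]
a[mid]=8=8: mid=1
a[mid]=14>8: swap a[1],a[7]; hi=6 → [8,9,17,15,18,11,10,14,20]
a[mid]=9>8: swap a[1],a[6]; hi=5 → [8,10,17,15,18,11,9,14,20]
a[mid]=10>8: swap a[1],a[5]; hi=4 → [8,11,17,15,18,10,9,14,20]
a[mid]=11>8: swap a[1],a[4]; hi=3 → [8,18,17,15,11,10,9,14,20]
a[mid]=18>8: swap a[1],a[3]; hi=2 → [8,15,17,18,11,10,9,14,20]
a[mid]=15>8: swap a[1],a[2]; hi=1 → [8,17,15,18,11,10,9,14,20]
a[mid]=17>8: swap a[1],a[1]; hi=0 → [8,17,15,18,11,10,9,14,20]
end: lo=0, hi=0; a = [8,17,15,18,11,10,9,14,20]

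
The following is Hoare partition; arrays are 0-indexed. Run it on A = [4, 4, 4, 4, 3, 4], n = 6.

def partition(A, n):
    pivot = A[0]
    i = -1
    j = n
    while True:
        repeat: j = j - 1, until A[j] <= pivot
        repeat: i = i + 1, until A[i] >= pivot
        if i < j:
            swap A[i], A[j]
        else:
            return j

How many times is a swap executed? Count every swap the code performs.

pivot=4
j stops at 5 (4), i stops at 0 (4); swap ⇒ [4, 4, 4, 4, 3, 4]
j stops at 4 (3), i stops at 1 (4); swap ⇒ [4, 3, 4, 4, 4, 4]
j stops at 3 (4), i stops at 2 (4); swap ⇒ [4, 3, 4, 4, 4, 4]
j stops at 2, i stops at 3; i≥j ⇒ return 2. A=[4, 3, 4, 4, 4, 4]

3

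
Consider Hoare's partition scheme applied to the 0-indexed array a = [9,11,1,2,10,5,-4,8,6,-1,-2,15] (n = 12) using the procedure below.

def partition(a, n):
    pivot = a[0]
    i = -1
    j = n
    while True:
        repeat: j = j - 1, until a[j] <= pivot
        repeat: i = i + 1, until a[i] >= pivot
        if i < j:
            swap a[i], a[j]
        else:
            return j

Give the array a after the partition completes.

[-2,-1,1,2,6,5,-4,8,10,11,9,15]

pivot=9
j stops at 10 (-2), i stops at 0 (9); swap ⇒ [-2,11,1,2,10,5,-4,8,6,-1,9,15]
j stops at 9 (-1), i stops at 1 (11); swap ⇒ [-2,-1,1,2,10,5,-4,8,6,11,9,15]
j stops at 8 (6), i stops at 4 (10); swap ⇒ [-2,-1,1,2,6,5,-4,8,10,11,9,15]
j stops at 7, i stops at 8; i≥j ⇒ return 7. a=[-2,-1,1,2,6,5,-4,8,10,11,9,15]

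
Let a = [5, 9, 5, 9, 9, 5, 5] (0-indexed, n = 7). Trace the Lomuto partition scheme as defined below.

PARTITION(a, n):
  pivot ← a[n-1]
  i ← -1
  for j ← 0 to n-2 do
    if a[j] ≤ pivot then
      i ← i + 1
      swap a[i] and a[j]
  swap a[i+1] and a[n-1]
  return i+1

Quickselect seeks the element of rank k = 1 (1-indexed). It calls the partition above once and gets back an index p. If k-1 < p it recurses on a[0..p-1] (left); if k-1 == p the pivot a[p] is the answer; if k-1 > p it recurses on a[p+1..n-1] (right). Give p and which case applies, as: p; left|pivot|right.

pivot=5, i=-1
j=0: 5≤5, i=0, swap(0,0) ⇒ [5, 9, 5, 9, 9, 5, 5]
j=1: 9>5, skip
j=2: 5≤5, i=1, swap(1,2) ⇒ [5, 5, 9, 9, 9, 5, 5]
j=3: 9>5, skip
j=4: 9>5, skip
j=5: 5≤5, i=2, swap(2,5) ⇒ [5, 5, 5, 9, 9, 9, 5]
swap(3,6) ⇒ [5, 5, 5, 5, 9, 9, 9]; return 3
p = 3; k-1 = 0 < 3 ⇒ left

3; left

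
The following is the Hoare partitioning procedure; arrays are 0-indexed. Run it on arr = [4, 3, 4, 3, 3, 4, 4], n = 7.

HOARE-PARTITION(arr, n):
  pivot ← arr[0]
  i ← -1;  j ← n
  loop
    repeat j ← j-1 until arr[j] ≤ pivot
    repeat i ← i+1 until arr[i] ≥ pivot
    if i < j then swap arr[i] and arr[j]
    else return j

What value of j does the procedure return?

4

pivot=4
j stops at 6 (4), i stops at 0 (4); swap ⇒ [4, 3, 4, 3, 3, 4, 4]
j stops at 5 (4), i stops at 2 (4); swap ⇒ [4, 3, 4, 3, 3, 4, 4]
j stops at 4, i stops at 5; i≥j ⇒ return 4. arr=[4, 3, 4, 3, 3, 4, 4]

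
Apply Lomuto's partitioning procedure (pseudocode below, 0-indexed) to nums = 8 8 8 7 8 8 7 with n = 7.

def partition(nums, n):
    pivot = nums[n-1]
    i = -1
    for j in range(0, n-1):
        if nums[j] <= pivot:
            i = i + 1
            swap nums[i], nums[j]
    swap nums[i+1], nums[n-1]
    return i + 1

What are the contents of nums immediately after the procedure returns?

pivot = nums[6] = 7; i = -1
j=0: nums[0]=8 > 7 → no swap
j=1: nums[1]=8 > 7 → no swap
j=2: nums[2]=8 > 7 → no swap
j=3: nums[3]=7 ≤ 7 → i=0, swap nums[0],nums[3] → 7 8 8 8 8 8 7
j=4: nums[4]=8 > 7 → no swap
j=5: nums[5]=8 > 7 → no swap
final swap nums[1],nums[6] → 7 7 8 8 8 8 8; return 1

7 7 8 8 8 8 8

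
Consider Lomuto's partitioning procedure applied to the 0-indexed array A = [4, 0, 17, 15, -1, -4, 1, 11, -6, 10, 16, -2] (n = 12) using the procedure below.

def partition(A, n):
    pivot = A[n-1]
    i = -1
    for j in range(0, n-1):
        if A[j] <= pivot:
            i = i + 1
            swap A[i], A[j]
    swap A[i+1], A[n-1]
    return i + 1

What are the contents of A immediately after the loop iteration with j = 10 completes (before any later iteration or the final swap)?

pivot=-2, i=-1
j=0: 4>-2, skip
j=1: 0>-2, skip
j=2: 17>-2, skip
j=3: 15>-2, skip
j=4: -1>-2, skip
j=5: -4≤-2, i=0, swap(0,5) ⇒ [-4, 0, 17, 15, -1, 4, 1, 11, -6, 10, 16, -2]
j=6: 1>-2, skip
j=7: 11>-2, skip
j=8: -6≤-2, i=1, swap(1,8) ⇒ [-4, -6, 17, 15, -1, 4, 1, 11, 0, 10, 16, -2]
j=9: 10>-2, skip
j=10: 16>-2, skip
(after j=10) A = [-4, -6, 17, 15, -1, 4, 1, 11, 0, 10, 16, -2]

[-4, -6, 17, 15, -1, 4, 1, 11, 0, 10, 16, -2]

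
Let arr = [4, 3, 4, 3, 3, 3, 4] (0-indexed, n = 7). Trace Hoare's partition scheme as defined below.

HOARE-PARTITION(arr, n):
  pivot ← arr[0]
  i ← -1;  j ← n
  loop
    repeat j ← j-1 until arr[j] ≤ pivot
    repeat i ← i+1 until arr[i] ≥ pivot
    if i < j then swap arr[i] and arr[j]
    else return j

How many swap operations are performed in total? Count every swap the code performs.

pivot=4
j stops at 6 (4), i stops at 0 (4); swap ⇒ [4, 3, 4, 3, 3, 3, 4]
j stops at 5 (3), i stops at 2 (4); swap ⇒ [4, 3, 3, 3, 3, 4, 4]
j stops at 4, i stops at 5; i≥j ⇒ return 4. arr=[4, 3, 3, 3, 3, 4, 4]

2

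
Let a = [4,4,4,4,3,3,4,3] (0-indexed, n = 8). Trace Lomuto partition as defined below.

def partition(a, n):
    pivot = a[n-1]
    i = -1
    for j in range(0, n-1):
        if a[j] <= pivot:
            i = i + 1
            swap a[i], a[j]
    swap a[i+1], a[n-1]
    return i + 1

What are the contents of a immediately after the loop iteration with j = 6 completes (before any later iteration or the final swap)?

[3,3,4,4,4,4,4,3]

pivot=3, i=-1
j=0: 4>3, skip
j=1: 4>3, skip
j=2: 4>3, skip
j=3: 4>3, skip
j=4: 3≤3, i=0, swap(0,4) ⇒ [3,4,4,4,4,3,4,3]
j=5: 3≤3, i=1, swap(1,5) ⇒ [3,3,4,4,4,4,4,3]
j=6: 4>3, skip
(after j=6) a = [3,3,4,4,4,4,4,3]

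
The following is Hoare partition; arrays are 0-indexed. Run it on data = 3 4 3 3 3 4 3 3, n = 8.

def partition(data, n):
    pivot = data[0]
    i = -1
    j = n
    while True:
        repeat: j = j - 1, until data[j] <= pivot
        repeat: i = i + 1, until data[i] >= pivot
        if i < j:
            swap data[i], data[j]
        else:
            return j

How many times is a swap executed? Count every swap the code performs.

pivot=3
j stops at 7 (3), i stops at 0 (3); swap ⇒ 3 4 3 3 3 4 3 3
j stops at 6 (3), i stops at 1 (4); swap ⇒ 3 3 3 3 3 4 4 3
j stops at 4 (3), i stops at 2 (3); swap ⇒ 3 3 3 3 3 4 4 3
j stops at 3, i stops at 3; i≥j ⇒ return 3. data=3 3 3 3 3 4 4 3

3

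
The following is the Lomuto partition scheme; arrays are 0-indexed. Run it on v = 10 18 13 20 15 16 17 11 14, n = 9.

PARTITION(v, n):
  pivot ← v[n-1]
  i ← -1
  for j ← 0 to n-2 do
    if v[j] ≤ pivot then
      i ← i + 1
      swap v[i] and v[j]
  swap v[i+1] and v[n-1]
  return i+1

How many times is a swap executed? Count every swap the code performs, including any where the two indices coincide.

pivot=14, i=-1
j=0: 10≤14, i=0, swap(0,0) ⇒ 10 18 13 20 15 16 17 11 14
j=1: 18>14, skip
j=2: 13≤14, i=1, swap(1,2) ⇒ 10 13 18 20 15 16 17 11 14
j=3: 20>14, skip
j=4: 15>14, skip
j=5: 16>14, skip
j=6: 17>14, skip
j=7: 11≤14, i=2, swap(2,7) ⇒ 10 13 11 20 15 16 17 18 14
swap(3,8) ⇒ 10 13 11 14 15 16 17 18 20; return 3

4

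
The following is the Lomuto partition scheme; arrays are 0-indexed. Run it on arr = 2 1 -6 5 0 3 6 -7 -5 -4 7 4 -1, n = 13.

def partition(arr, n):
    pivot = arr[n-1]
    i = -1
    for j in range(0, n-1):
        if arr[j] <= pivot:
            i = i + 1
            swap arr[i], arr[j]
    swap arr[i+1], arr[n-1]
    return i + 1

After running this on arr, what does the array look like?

pivot = arr[12] = -1; i = -1
j=0: arr[0]=2 > -1 → no swap
j=1: arr[1]=1 > -1 → no swap
j=2: arr[2]=-6 ≤ -1 → i=0, swap arr[0],arr[2] → -6 1 2 5 0 3 6 -7 -5 -4 7 4 -1
j=3: arr[3]=5 > -1 → no swap
j=4: arr[4]=0 > -1 → no swap
j=5: arr[5]=3 > -1 → no swap
j=6: arr[6]=6 > -1 → no swap
j=7: arr[7]=-7 ≤ -1 → i=1, swap arr[1],arr[7] → -6 -7 2 5 0 3 6 1 -5 -4 7 4 -1
j=8: arr[8]=-5 ≤ -1 → i=2, swap arr[2],arr[8] → -6 -7 -5 5 0 3 6 1 2 -4 7 4 -1
j=9: arr[9]=-4 ≤ -1 → i=3, swap arr[3],arr[9] → -6 -7 -5 -4 0 3 6 1 2 5 7 4 -1
j=10: arr[10]=7 > -1 → no swap
j=11: arr[11]=4 > -1 → no swap
final swap arr[4],arr[12] → -6 -7 -5 -4 -1 3 6 1 2 5 7 4 0; return 4

-6 -7 -5 -4 -1 3 6 1 2 5 7 4 0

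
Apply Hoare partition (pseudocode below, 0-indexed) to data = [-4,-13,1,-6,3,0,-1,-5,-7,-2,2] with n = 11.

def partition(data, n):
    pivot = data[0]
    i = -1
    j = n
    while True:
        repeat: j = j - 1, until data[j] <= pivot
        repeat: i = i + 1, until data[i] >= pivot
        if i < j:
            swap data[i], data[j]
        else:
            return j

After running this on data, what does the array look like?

pivot=-4
j stops at 8 (-7), i stops at 0 (-4); swap ⇒ [-7,-13,1,-6,3,0,-1,-5,-4,-2,2]
j stops at 7 (-5), i stops at 2 (1); swap ⇒ [-7,-13,-5,-6,3,0,-1,1,-4,-2,2]
j stops at 3, i stops at 4; i≥j ⇒ return 3. data=[-7,-13,-5,-6,3,0,-1,1,-4,-2,2]

[-7,-13,-5,-6,3,0,-1,1,-4,-2,2]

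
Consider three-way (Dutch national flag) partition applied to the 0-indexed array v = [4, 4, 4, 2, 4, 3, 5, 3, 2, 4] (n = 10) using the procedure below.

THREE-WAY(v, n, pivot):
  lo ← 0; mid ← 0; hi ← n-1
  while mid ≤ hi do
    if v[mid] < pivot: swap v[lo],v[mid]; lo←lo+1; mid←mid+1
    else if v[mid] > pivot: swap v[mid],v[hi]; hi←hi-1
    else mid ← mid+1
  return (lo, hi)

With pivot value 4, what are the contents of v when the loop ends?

lo=0 mid=0 hi=9
4=4: mid=1
4=4: mid=2
4=4: mid=3
2<4: swap(0,3), lo=1 mid=4 ⇒ [2, 4, 4, 4, 4, 3, 5, 3, 2, 4]
4=4: mid=5
3<4: swap(1,5), lo=2 mid=6 ⇒ [2, 3, 4, 4, 4, 4, 5, 3, 2, 4]
5>4: swap(6,9), hi=8 ⇒ [2, 3, 4, 4, 4, 4, 4, 3, 2, 5]
4=4: mid=7
3<4: swap(2,7), lo=3 mid=8 ⇒ [2, 3, 3, 4, 4, 4, 4, 4, 2, 5]
2<4: swap(3,8), lo=4 mid=9 ⇒ [2, 3, 3, 2, 4, 4, 4, 4, 4, 5]
done. lo=4 hi=8; v=[2, 3, 3, 2, 4, 4, 4, 4, 4, 5]

[2, 3, 3, 2, 4, 4, 4, 4, 4, 5]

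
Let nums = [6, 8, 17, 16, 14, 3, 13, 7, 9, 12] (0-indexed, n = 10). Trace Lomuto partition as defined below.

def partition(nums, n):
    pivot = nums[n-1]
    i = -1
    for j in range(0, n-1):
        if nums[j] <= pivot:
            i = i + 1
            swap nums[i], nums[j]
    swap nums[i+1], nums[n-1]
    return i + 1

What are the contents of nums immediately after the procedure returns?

pivot=12, i=-1
j=0: 6≤12, i=0, swap(0,0) ⇒ [6, 8, 17, 16, 14, 3, 13, 7, 9, 12]
j=1: 8≤12, i=1, swap(1,1) ⇒ [6, 8, 17, 16, 14, 3, 13, 7, 9, 12]
j=2: 17>12, skip
j=3: 16>12, skip
j=4: 14>12, skip
j=5: 3≤12, i=2, swap(2,5) ⇒ [6, 8, 3, 16, 14, 17, 13, 7, 9, 12]
j=6: 13>12, skip
j=7: 7≤12, i=3, swap(3,7) ⇒ [6, 8, 3, 7, 14, 17, 13, 16, 9, 12]
j=8: 9≤12, i=4, swap(4,8) ⇒ [6, 8, 3, 7, 9, 17, 13, 16, 14, 12]
swap(5,9) ⇒ [6, 8, 3, 7, 9, 12, 13, 16, 14, 17]; return 5

[6, 8, 3, 7, 9, 12, 13, 16, 14, 17]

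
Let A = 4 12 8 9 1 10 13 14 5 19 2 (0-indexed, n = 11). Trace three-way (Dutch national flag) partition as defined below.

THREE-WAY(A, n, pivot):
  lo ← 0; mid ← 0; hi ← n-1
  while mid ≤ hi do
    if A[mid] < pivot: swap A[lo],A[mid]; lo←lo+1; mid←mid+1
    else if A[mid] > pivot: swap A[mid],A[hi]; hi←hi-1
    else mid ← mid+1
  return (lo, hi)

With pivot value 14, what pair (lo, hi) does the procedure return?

lo=0 mid=0 hi=10
4<14: swap(0,0), lo=1 mid=1 ⇒ 4 12 8 9 1 10 13 14 5 19 2
12<14: swap(1,1), lo=2 mid=2 ⇒ 4 12 8 9 1 10 13 14 5 19 2
8<14: swap(2,2), lo=3 mid=3 ⇒ 4 12 8 9 1 10 13 14 5 19 2
9<14: swap(3,3), lo=4 mid=4 ⇒ 4 12 8 9 1 10 13 14 5 19 2
1<14: swap(4,4), lo=5 mid=5 ⇒ 4 12 8 9 1 10 13 14 5 19 2
10<14: swap(5,5), lo=6 mid=6 ⇒ 4 12 8 9 1 10 13 14 5 19 2
13<14: swap(6,6), lo=7 mid=7 ⇒ 4 12 8 9 1 10 13 14 5 19 2
14=14: mid=8
5<14: swap(7,8), lo=8 mid=9 ⇒ 4 12 8 9 1 10 13 5 14 19 2
19>14: swap(9,10), hi=9 ⇒ 4 12 8 9 1 10 13 5 14 2 19
2<14: swap(8,9), lo=9 mid=10 ⇒ 4 12 8 9 1 10 13 5 2 14 19
done. lo=9 hi=9; A=4 12 8 9 1 10 13 5 2 14 19

(9, 9)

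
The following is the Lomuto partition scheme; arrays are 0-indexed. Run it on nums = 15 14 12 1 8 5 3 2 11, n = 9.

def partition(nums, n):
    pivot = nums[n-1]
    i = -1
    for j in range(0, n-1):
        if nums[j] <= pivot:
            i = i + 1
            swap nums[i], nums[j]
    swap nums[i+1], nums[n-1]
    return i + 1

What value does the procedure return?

pivot=11, i=-1
j=0: 15>11, skip
j=1: 14>11, skip
j=2: 12>11, skip
j=3: 1≤11, i=0, swap(0,3) ⇒ 1 14 12 15 8 5 3 2 11
j=4: 8≤11, i=1, swap(1,4) ⇒ 1 8 12 15 14 5 3 2 11
j=5: 5≤11, i=2, swap(2,5) ⇒ 1 8 5 15 14 12 3 2 11
j=6: 3≤11, i=3, swap(3,6) ⇒ 1 8 5 3 14 12 15 2 11
j=7: 2≤11, i=4, swap(4,7) ⇒ 1 8 5 3 2 12 15 14 11
swap(5,8) ⇒ 1 8 5 3 2 11 15 14 12; return 5

5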